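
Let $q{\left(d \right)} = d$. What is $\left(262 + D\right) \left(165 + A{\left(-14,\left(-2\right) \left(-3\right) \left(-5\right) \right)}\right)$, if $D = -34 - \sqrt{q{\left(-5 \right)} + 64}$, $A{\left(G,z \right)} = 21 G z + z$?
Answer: $2041740 - 8955 \sqrt{59} \approx 1.973 \cdot 10^{6}$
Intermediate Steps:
$A{\left(G,z \right)} = z + 21 G z$ ($A{\left(G,z \right)} = 21 G z + z = z + 21 G z$)
$D = -34 - \sqrt{59}$ ($D = -34 - \sqrt{-5 + 64} = -34 - \sqrt{59} \approx -41.681$)
$\left(262 + D\right) \left(165 + A{\left(-14,\left(-2\right) \left(-3\right) \left(-5\right) \right)}\right) = \left(262 - \left(34 + \sqrt{59}\right)\right) \left(165 + \left(-2\right) \left(-3\right) \left(-5\right) \left(1 + 21 \left(-14\right)\right)\right) = \left(228 - \sqrt{59}\right) \left(165 + 6 \left(-5\right) \left(1 - 294\right)\right) = \left(228 - \sqrt{59}\right) \left(165 - -8790\right) = \left(228 - \sqrt{59}\right) \left(165 + 8790\right) = \left(228 - \sqrt{59}\right) 8955 = 2041740 - 8955 \sqrt{59}$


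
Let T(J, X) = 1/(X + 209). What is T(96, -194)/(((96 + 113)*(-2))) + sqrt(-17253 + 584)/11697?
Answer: -1/6270 + I*sqrt(16669)/11697 ≈ -0.00015949 + 0.011038*I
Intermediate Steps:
T(J, X) = 1/(209 + X)
T(96, -194)/(((96 + 113)*(-2))) + sqrt(-17253 + 584)/11697 = 1/((209 - 194)*(((96 + 113)*(-2)))) + sqrt(-17253 + 584)/11697 = 1/(15*((209*(-2)))) + sqrt(-16669)*(1/11697) = (1/15)/(-418) + (I*sqrt(16669))*(1/11697) = (1/15)*(-1/418) + I*sqrt(16669)/11697 = -1/6270 + I*sqrt(16669)/11697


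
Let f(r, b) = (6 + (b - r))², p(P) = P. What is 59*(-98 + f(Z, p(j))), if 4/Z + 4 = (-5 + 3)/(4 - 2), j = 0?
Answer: -76346/25 ≈ -3053.8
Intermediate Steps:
Z = -⅘ (Z = 4/(-4 + (-5 + 3)/(4 - 2)) = 4/(-4 - 2/2) = 4/(-4 - 2*½) = 4/(-4 - 1) = 4/(-5) = 4*(-⅕) = -⅘ ≈ -0.80000)
f(r, b) = (6 + b - r)²
59*(-98 + f(Z, p(j))) = 59*(-98 + (6 + 0 - 1*(-⅘))²) = 59*(-98 + (6 + 0 + ⅘)²) = 59*(-98 + (34/5)²) = 59*(-98 + 1156/25) = 59*(-1294/25) = -76346/25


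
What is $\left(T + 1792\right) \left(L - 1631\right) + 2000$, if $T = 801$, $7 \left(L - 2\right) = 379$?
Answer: $- \frac{28571232}{7} \approx -4.0816 \cdot 10^{6}$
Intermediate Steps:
$L = \frac{393}{7}$ ($L = 2 + \frac{1}{7} \cdot 379 = 2 + \frac{379}{7} = \frac{393}{7} \approx 56.143$)
$\left(T + 1792\right) \left(L - 1631\right) + 2000 = \left(801 + 1792\right) \left(\frac{393}{7} - 1631\right) + 2000 = 2593 \left(- \frac{11024}{7}\right) + 2000 = - \frac{28585232}{7} + 2000 = - \frac{28571232}{7}$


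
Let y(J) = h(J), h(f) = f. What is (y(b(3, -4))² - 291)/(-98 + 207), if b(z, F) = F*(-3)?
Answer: -147/109 ≈ -1.3486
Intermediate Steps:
b(z, F) = -3*F
y(J) = J
(y(b(3, -4))² - 291)/(-98 + 207) = ((-3*(-4))² - 291)/(-98 + 207) = (12² - 291)/109 = (144 - 291)*(1/109) = -147*1/109 = -147/109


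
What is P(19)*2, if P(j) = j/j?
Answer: 2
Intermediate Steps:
P(j) = 1
P(19)*2 = 1*2 = 2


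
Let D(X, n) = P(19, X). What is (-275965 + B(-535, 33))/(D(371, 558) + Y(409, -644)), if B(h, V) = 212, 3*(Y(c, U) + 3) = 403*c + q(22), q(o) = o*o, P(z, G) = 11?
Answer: -827259/165335 ≈ -5.0035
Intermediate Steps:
q(o) = o²
Y(c, U) = 475/3 + 403*c/3 (Y(c, U) = -3 + (403*c + 22²)/3 = -3 + (403*c + 484)/3 = -3 + (484 + 403*c)/3 = -3 + (484/3 + 403*c/3) = 475/3 + 403*c/3)
D(X, n) = 11
(-275965 + B(-535, 33))/(D(371, 558) + Y(409, -644)) = (-275965 + 212)/(11 + (475/3 + (403/3)*409)) = -275753/(11 + (475/3 + 164827/3)) = -275753/(11 + 165302/3) = -275753/165335/3 = -275753*3/165335 = -827259/165335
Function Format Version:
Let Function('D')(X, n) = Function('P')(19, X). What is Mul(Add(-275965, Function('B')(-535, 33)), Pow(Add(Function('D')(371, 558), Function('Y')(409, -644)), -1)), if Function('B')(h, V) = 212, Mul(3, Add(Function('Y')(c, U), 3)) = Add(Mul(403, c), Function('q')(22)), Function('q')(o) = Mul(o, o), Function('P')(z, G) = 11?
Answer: Rational(-827259, 165335) ≈ -5.0035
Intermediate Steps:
Function('q')(o) = Pow(o, 2)
Function('Y')(c, U) = Add(Rational(475, 3), Mul(Rational(403, 3), c)) (Function('Y')(c, U) = Add(-3, Mul(Rational(1, 3), Add(Mul(403, c), Pow(22, 2)))) = Add(-3, Mul(Rational(1, 3), Add(Mul(403, c), 484))) = Add(-3, Mul(Rational(1, 3), Add(484, Mul(403, c)))) = Add(-3, Add(Rational(484, 3), Mul(Rational(403, 3), c))) = Add(Rational(475, 3), Mul(Rational(403, 3), c)))
Function('D')(X, n) = 11
Mul(Add(-275965, Function('B')(-535, 33)), Pow(Add(Function('D')(371, 558), Function('Y')(409, -644)), -1)) = Mul(Add(-275965, 212), Pow(Add(11, Add(Rational(475, 3), Mul(Rational(403, 3), 409))), -1)) = Mul(-275753, Pow(Add(11, Add(Rational(475, 3), Rational(164827, 3))), -1)) = Mul(-275753, Pow(Add(11, Rational(165302, 3)), -1)) = Mul(-275753, Pow(Rational(165335, 3), -1)) = Mul(-275753, Rational(3, 165335)) = Rational(-827259, 165335)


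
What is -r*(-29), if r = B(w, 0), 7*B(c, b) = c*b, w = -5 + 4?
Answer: 0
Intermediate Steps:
w = -1
B(c, b) = b*c/7 (B(c, b) = (c*b)/7 = (b*c)/7 = b*c/7)
r = 0 (r = (1/7)*0*(-1) = 0)
-r*(-29) = -0*(-29) = -1*0 = 0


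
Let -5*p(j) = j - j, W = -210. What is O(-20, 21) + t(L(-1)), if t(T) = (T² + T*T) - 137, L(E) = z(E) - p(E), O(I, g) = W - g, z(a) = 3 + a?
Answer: -360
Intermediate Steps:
O(I, g) = -210 - g
p(j) = 0 (p(j) = -(j - j)/5 = -⅕*0 = 0)
L(E) = 3 + E (L(E) = (3 + E) - 1*0 = (3 + E) + 0 = 3 + E)
t(T) = -137 + 2*T² (t(T) = (T² + T²) - 137 = 2*T² - 137 = -137 + 2*T²)
O(-20, 21) + t(L(-1)) = (-210 - 1*21) + (-137 + 2*(3 - 1)²) = (-210 - 21) + (-137 + 2*2²) = -231 + (-137 + 2*4) = -231 + (-137 + 8) = -231 - 129 = -360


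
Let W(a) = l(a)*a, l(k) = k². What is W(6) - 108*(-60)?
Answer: 6696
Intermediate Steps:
W(a) = a³ (W(a) = a²*a = a³)
W(6) - 108*(-60) = 6³ - 108*(-60) = 216 + 6480 = 6696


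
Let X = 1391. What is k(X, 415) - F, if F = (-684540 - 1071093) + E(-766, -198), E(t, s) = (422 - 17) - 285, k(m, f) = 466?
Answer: 1755979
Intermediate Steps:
E(t, s) = 120 (E(t, s) = 405 - 285 = 120)
F = -1755513 (F = (-684540 - 1071093) + 120 = -1755633 + 120 = -1755513)
k(X, 415) - F = 466 - 1*(-1755513) = 466 + 1755513 = 1755979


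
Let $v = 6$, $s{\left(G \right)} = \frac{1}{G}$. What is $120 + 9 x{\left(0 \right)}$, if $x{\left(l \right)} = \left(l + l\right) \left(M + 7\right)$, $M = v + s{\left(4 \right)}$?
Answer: $120$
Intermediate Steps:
$M = \frac{25}{4}$ ($M = 6 + \frac{1}{4} = \frac{25}{4} \approx 6.25$)
$x{\left(l \right)} = \frac{53 l}{2}$ ($x{\left(l \right)} = \left(l + l\right) \left(\frac{25}{4} + 7\right) = 2 l \frac{53}{4} = \frac{53 l}{2}$)
$120 + 9 x{\left(0 \right)} = 120 + 9 \cdot \frac{53}{2} \cdot 0 = 120 + 9 \cdot 0 = 120 + 0 = 120$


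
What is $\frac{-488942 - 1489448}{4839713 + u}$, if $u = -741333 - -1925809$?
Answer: $- \frac{1978390}{6024189} \approx -0.32841$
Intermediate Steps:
$u = 1184476$ ($u = -741333 + 1925809 = 1184476$)
$\frac{-488942 - 1489448}{4839713 + u} = \frac{-488942 - 1489448}{4839713 + 1184476} = - \frac{1978390}{6024189}$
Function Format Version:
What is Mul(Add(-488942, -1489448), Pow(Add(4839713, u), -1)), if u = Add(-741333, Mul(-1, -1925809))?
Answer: Rational(-1978390, 6024189) ≈ -0.32841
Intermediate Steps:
u = 1184476 (u = Add(-741333, 1925809) = 1184476)
Mul(Add(-488942, -1489448), Pow(Add(4839713, u), -1)) = Mul(Add(-488942, -1489448), Pow(Add(4839713, 1184476), -1)) = Mul(-1978390, Pow(6024189, -1)) = Mul(-1978390, Rational(1, 6024189)) = Rational(-1978390, 6024189)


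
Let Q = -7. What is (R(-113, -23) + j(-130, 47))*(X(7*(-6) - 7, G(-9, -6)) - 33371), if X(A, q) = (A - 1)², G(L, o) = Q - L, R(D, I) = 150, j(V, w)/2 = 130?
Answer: -12657110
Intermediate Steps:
j(V, w) = 260 (j(V, w) = 2*130 = 260)
G(L, o) = -7 - L
X(A, q) = (-1 + A)²
(R(-113, -23) + j(-130, 47))*(X(7*(-6) - 7, G(-9, -6)) - 33371) = (150 + 260)*((-1 + (7*(-6) - 7))² - 33371) = 410*((-1 + (-42 - 7))² - 33371) = 410*((-1 - 49)² - 33371) = 410*((-50)² - 33371) = 410*(2500 - 33371) = 410*(-30871) = -12657110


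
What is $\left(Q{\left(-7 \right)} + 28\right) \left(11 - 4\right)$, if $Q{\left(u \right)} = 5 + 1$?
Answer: $238$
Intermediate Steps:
$Q{\left(u \right)} = 6$
$\left(Q{\left(-7 \right)} + 28\right) \left(11 - 4\right) = \left(6 + 28\right) \left(11 - 4\right) = 34 \left(11 - 4\right) = 34 \cdot 7 = 238$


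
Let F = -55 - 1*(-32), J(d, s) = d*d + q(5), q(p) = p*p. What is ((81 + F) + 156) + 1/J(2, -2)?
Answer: 6207/29 ≈ 214.03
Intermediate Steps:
q(p) = p**2
J(d, s) = 25 + d**2 (J(d, s) = d*d + 5**2 = d**2 + 25 = 25 + d**2)
F = -23 (F = -55 + 32 = -23)
((81 + F) + 156) + 1/J(2, -2) = ((81 - 23) + 156) + 1/(25 + 2**2) = (58 + 156) + 1/(25 + 4) = 214 + 1/29 = 6207/29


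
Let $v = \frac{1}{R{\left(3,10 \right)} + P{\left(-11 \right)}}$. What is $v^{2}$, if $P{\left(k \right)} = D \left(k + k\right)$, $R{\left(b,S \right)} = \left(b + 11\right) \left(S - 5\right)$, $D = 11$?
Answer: $\frac{1}{29584} \approx 3.3802 \cdot 10^{-5}$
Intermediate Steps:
$R{\left(b,S \right)} = \left(-5 + S\right) \left(11 + b\right)$ ($R{\left(b,S \right)} = \left(11 + b\right) \left(-5 + S\right) = \left(-5 + S\right) \left(11 + b\right)$)
$P{\left(k \right)} = 22 k$ ($P{\left(k \right)} = 11 \left(k + k\right) = 11 \cdot 2 k = 22 k$)
$v = - \frac{1}{172}$ ($v = \frac{1}{\left(-55 - 15 + 11 \cdot 10 + 10 \cdot 3\right) + 22 \left(-11\right)} = \frac{1}{\left(-55 - 15 + 110 + 30\right) - 242} = \frac{1}{70 - 242} = \frac{1}{-172} = - \frac{1}{172} \approx -0.005814$)
$v^{2} = \left(- \frac{1}{172}\right)^{2} = \frac{1}{29584}$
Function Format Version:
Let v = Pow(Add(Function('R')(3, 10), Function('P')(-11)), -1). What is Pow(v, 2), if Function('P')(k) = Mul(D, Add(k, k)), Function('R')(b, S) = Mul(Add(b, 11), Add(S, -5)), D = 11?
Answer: Rational(1, 29584) ≈ 3.3802e-5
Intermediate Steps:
Function('R')(b, S) = Mul(Add(-5, S), Add(11, b)) (Function('R')(b, S) = Mul(Add(11, b), Add(-5, S)) = Mul(Add(-5, S), Add(11, b)))
Function('P')(k) = Mul(22, k) (Function('P')(k) = Mul(11, Add(k, k)) = Mul(11, Mul(2, k)) = Mul(22, k))
v = Rational(-1, 172) (v = Pow(Add(Add(-55, Mul(-5, 3), Mul(11, 10), Mul(10, 3)), Mul(22, -11)), -1) = Pow(Add(Add(-55, -15, 110, 30), -242), -1) = Pow(Add(70, -242), -1) = Pow(-172, -1) = Rational(-1, 172) ≈ -0.0058140)
Pow(v, 2) = Pow(Rational(-1, 172), 2) = Rational(1, 29584)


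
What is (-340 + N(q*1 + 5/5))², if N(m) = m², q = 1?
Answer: 112896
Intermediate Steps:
(-340 + N(q*1 + 5/5))² = (-340 + (1*1 + 5/5)²)² = (-340 + (1 + 5*(⅕))²)² = (-340 + (1 + 1)²)² = (-340 + 2²)² = (-340 + 4)² = (-336)² = 112896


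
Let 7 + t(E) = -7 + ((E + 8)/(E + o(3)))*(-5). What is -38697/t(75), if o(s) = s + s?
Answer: 3134457/1549 ≈ 2023.5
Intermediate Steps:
o(s) = 2*s
t(E) = -14 - 5*(8 + E)/(6 + E) (t(E) = -7 + (-7 + ((E + 8)/(E + 2*3))*(-5)) = -7 + (-7 + ((8 + E)/(E + 6))*(-5)) = -7 + (-7 + ((8 + E)/(6 + E))*(-5)) = -7 + (-7 - 5*(8 + E)/(6 + E)) = -14 - 5*(8 + E)/(6 + E))
-38697/t(75) = -38697*(6 + 75)/(-124 - 19*75) = -38697*81/(-124 - 1425) = -38697/((1/81)*(-1549)) = -38697/(-1549/81) = -38697*(-81/1549) = 3134457/1549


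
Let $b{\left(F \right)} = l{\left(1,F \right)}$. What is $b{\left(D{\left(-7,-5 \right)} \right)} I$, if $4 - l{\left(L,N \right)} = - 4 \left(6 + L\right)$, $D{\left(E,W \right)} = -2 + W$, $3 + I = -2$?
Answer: $-160$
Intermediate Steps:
$I = -5$ ($I = -3 - 2 = -5$)
$l{\left(L,N \right)} = 28 + 4 L$ ($l{\left(L,N \right)} = 4 - - 4 \left(6 + L\right) = 4 - \left(-24 - 4 L\right) = 4 + \left(24 + 4 L\right) = 28 + 4 L$)
$b{\left(F \right)} = 32$ ($b{\left(F \right)} = 28 + 4 \cdot 1 = 28 + 4 = 32$)
$b{\left(D{\left(-7,-5 \right)} \right)} I = 32 \left(-5\right) = -160$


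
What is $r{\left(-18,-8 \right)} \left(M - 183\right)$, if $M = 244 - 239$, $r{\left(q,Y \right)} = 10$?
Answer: $-1780$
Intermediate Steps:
$M = 5$ ($M = 244 - 239 = 5$)
$r{\left(-18,-8 \right)} \left(M - 183\right) = 10 \left(5 - 183\right) = 10 \left(-178\right) = -1780$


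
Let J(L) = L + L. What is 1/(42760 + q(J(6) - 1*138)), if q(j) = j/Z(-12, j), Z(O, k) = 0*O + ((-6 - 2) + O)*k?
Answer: 20/855199 ≈ 2.3386e-5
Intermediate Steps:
Z(O, k) = k*(-8 + O) (Z(O, k) = 0 + (-8 + O)*k = 0 + k*(-8 + O) = k*(-8 + O))
J(L) = 2*L
q(j) = -1/20 (q(j) = j/((j*(-8 - 12))) = j/((j*(-20))) = j/((-20*j)) = j*(-1/(20*j)) = -1/20)
1/(42760 + q(J(6) - 1*138)) = 1/(42760 - 1/20) = 1/(855199/20) = 20/855199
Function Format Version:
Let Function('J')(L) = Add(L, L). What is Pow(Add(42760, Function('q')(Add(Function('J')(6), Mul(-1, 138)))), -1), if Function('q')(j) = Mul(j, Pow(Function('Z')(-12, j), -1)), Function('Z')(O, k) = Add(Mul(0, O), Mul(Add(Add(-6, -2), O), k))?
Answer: Rational(20, 855199) ≈ 2.3386e-5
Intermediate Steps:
Function('Z')(O, k) = Mul(k, Add(-8, O)) (Function('Z')(O, k) = Add(0, Mul(Add(-8, O), k)) = Add(0, Mul(k, Add(-8, O))) = Mul(k, Add(-8, O)))
Function('J')(L) = Mul(2, L)
Function('q')(j) = Rational(-1, 20) (Function('q')(j) = Mul(j, Pow(Mul(j, Add(-8, -12)), -1)) = Mul(j, Pow(Mul(j, -20), -1)) = Mul(j, Pow(Mul(-20, j), -1)) = Mul(j, Mul(Rational(-1, 20), Pow(j, -1))) = Rational(-1, 20))
Pow(Add(42760, Function('q')(Add(Function('J')(6), Mul(-1, 138)))), -1) = Pow(Add(42760, Rational(-1, 20)), -1) = Pow(Rational(855199, 20), -1) = Rational(20, 855199)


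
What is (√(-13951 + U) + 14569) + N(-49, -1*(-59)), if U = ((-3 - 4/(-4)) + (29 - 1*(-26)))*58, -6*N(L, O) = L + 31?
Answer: 14572 + I*√10877 ≈ 14572.0 + 104.29*I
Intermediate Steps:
N(L, O) = -31/6 - L/6 (N(L, O) = -(L + 31)/6 = -(31 + L)/6 = -31/6 - L/6)
U = 3074 (U = ((-3 - ¼*(-4)) + (29 + 26))*58 = ((-3 + 1) + 55)*58 = (-2 + 55)*58 = 53*58 = 3074)
(√(-13951 + U) + 14569) + N(-49, -1*(-59)) = (√(-13951 + 3074) + 14569) + (-31/6 - ⅙*(-49)) = (√(-10877) + 14569) + (-31/6 + 49/6) = (I*√10877 + 14569) + 3 = (14569 + I*√10877) + 3 = 14572 + I*√10877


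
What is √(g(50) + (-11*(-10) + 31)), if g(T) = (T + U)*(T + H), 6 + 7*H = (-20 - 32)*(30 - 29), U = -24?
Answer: √60053/7 ≈ 35.008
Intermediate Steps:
H = -58/7 (H = -6/7 + ((-20 - 32)*(30 - 29))/7 = -6/7 + (-52*1)/7 = -6/7 + (⅐)*(-52) = -6/7 - 52/7 = -58/7 ≈ -8.2857)
g(T) = (-24 + T)*(-58/7 + T) (g(T) = (T - 24)*(T - 58/7) = (-24 + T)*(-58/7 + T))
√(g(50) + (-11*(-10) + 31)) = √((1392/7 + 50² - 226/7*50) + (-11*(-10) + 31)) = √((1392/7 + 2500 - 11300/7) + (110 + 31)) = √(7592/7 + 141) = √(8579/7) = √60053/7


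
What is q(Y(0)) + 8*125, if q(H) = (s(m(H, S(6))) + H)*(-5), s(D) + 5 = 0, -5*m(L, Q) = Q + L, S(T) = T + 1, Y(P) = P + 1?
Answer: 1020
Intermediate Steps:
Y(P) = 1 + P
S(T) = 1 + T
m(L, Q) = -L/5 - Q/5 (m(L, Q) = -(Q + L)/5 = -(L + Q)/5 = -L/5 - Q/5)
s(D) = -5 (s(D) = -5 + 0 = -5)
q(H) = 25 - 5*H (q(H) = (-5 + H)*(-5) = 25 - 5*H)
q(Y(0)) + 8*125 = (25 - 5*(1 + 0)) + 8*125 = (25 - 5*1) + 1000 = (25 - 5) + 1000 = 20 + 1000 = 1020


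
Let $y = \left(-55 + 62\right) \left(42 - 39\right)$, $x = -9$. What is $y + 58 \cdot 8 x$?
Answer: $-4155$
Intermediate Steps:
$y = 21$ ($y = 7 \cdot 3 = 21$)
$y + 58 \cdot 8 x = 21 + 58 \cdot 8 \left(-9\right) = 21 + 58 \left(-72\right) = 21 - 4176 = -4155$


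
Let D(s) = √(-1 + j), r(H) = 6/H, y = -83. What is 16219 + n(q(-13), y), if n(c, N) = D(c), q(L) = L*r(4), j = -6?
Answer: 16219 + I*√7 ≈ 16219.0 + 2.6458*I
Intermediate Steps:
q(L) = 3*L/2 (q(L) = L*(6/4) = L*(6*(¼)) = L*(3/2) = 3*L/2)
D(s) = I*√7 (D(s) = √(-1 - 6) = √(-7) = I*√7)
n(c, N) = I*√7
16219 + n(q(-13), y) = 16219 + I*√7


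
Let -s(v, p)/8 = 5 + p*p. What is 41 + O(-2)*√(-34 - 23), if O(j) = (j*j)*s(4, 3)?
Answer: 41 - 448*I*√57 ≈ 41.0 - 3382.3*I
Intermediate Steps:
s(v, p) = -40 - 8*p² (s(v, p) = -8*(5 + p*p) = -8*(5 + p²) = -40 - 8*p²)
O(j) = -112*j² (O(j) = (j*j)*(-40 - 8*3²) = j²*(-40 - 8*9) = j²*(-40 - 72) = j²*(-112) = -112*j²)
41 + O(-2)*√(-34 - 23) = 41 + (-112*(-2)²)*√(-34 - 23) = 41 + (-112*4)*√(-57) = 41 - 448*I*√57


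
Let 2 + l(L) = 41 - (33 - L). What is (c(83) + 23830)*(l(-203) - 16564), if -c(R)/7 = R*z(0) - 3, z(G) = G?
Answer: -399766611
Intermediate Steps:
l(L) = 6 + L (l(L) = -2 + (41 - (33 - L)) = -2 + (41 + (-33 + L)) = -2 + (8 + L) = 6 + L)
c(R) = 21 (c(R) = -7*(R*0 - 3) = -7*(0 - 3) = -7*(-3) = 21)
(c(83) + 23830)*(l(-203) - 16564) = (21 + 23830)*((6 - 203) - 16564) = 23851*(-197 - 16564) = 23851*(-16761) = -399766611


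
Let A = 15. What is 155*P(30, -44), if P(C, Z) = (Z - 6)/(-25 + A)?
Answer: 775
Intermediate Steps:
P(C, Z) = ⅗ - Z/10 (P(C, Z) = (Z - 6)/(-25 + 15) = (-6 + Z)/(-10) = (-6 + Z)*(-⅒) = ⅗ - Z/10)
155*P(30, -44) = 155*(⅗ - ⅒*(-44)) = 155*(⅗ + 22/5) = 155*5 = 775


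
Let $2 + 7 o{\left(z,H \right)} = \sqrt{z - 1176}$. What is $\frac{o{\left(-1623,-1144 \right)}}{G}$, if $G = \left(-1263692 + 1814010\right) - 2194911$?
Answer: $\frac{2}{11512151} - \frac{3 i \sqrt{311}}{11512151} \approx 1.7373 \cdot 10^{-7} - 4.5956 \cdot 10^{-6} i$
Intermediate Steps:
$o{\left(z,H \right)} = - \frac{2}{7} + \frac{\sqrt{-1176 + z}}{7}$ ($o{\left(z,H \right)} = - \frac{2}{7} + \frac{\sqrt{z - 1176}}{7} = - \frac{2}{7} + \frac{\sqrt{-1176 + z}}{7}$)
$G = -1644593$ ($G = 550318 - 2194911 = -1644593$)
$\frac{o{\left(-1623,-1144 \right)}}{G} = \frac{- \frac{2}{7} + \frac{\sqrt{-1176 - 1623}}{7}}{-1644593} = \left(- \frac{2}{7} + \frac{\sqrt{-2799}}{7}\right) \left(- \frac{1}{1644593}\right) = \left(- \frac{2}{7} + \frac{3 i \sqrt{311}}{7}\right) \left(- \frac{1}{1644593}\right) = \frac{2}{11512151} - \frac{3 i \sqrt{311}}{11512151}$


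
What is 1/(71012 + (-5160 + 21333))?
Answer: 1/87185 ≈ 1.1470e-5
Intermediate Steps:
1/(71012 + (-5160 + 21333)) = 1/(71012 + 16173) = 1/87185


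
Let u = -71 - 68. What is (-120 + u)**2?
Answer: 67081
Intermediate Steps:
u = -139
(-120 + u)**2 = (-120 - 139)**2 = (-259)**2 = 67081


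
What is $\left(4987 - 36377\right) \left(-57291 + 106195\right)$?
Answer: $-1535096560$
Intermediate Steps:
$\left(4987 - 36377\right) \left(-57291 + 106195\right) = \left(-31390\right) 48904 = -1535096560$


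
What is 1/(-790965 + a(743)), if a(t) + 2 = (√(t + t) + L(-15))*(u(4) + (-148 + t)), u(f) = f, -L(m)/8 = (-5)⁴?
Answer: -3785967/14333012946803 - 599*√1486/14333012946803 ≈ -2.6575e-7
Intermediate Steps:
L(m) = -5000 (L(m) = -8*(-5)⁴ = -8*625 = -5000)
a(t) = -2 + (-5000 + √2*√t)*(-144 + t) (a(t) = -2 + (√(t + t) - 5000)*(4 + (-148 + t)) = -2 + (√(2*t) - 5000)*(-144 + t) = -2 + (√2*√t - 5000)*(-144 + t) = -2 + (-5000 + √2*√t)*(-144 + t))
1/(-790965 + a(743)) = 1/(-790965 + (719998 - 5000*743 + √2*743^(3/2) - 144*√2*√743)) = 1/(-790965 + (719998 - 3715000 + √2*(743*√743) - 144*√1486)) = 1/(-790965 + (719998 - 3715000 + 743*√1486 - 144*√1486)) = 1/(-790965 + (-2995002 + 599*√1486)) = 1/(-3785967 + 599*√1486)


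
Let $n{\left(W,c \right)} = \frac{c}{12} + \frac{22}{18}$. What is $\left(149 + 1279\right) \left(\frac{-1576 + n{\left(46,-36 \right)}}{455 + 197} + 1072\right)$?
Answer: $\frac{746879224}{489} \approx 1.5274 \cdot 10^{6}$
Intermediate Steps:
$n{\left(W,c \right)} = \frac{11}{9} + \frac{c}{12}$ ($n{\left(W,c \right)} = c \frac{1}{12} + 22 \cdot \frac{1}{18} = \frac{c}{12} + \frac{11}{9} = \frac{11}{9} + \frac{c}{12}$)
$\left(149 + 1279\right) \left(\frac{-1576 + n{\left(46,-36 \right)}}{455 + 197} + 1072\right) = \left(149 + 1279\right) \left(\frac{-1576 + \left(\frac{11}{9} + \frac{1}{12} \left(-36\right)\right)}{455 + 197} + 1072\right) = 1428 \left(\frac{-1576 + \left(\frac{11}{9} - 3\right)}{652} + 1072\right) = 1428 \left(\left(-1576 - \frac{16}{9}\right) \frac{1}{652} + 1072\right) = 1428 \left(\left(- \frac{14200}{9}\right) \frac{1}{652} + 1072\right) = 1428 \left(- \frac{3550}{1467} + 1072\right) = 1428 \cdot \frac{1569074}{1467} = \frac{746879224}{489}$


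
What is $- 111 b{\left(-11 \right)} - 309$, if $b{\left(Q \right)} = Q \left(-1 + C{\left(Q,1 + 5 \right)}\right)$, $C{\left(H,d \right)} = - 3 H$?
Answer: $38763$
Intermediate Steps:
$b{\left(Q \right)} = Q \left(-1 - 3 Q\right)$
$- 111 b{\left(-11 \right)} - 309 = - 111 \left(\left(-1\right) \left(-11\right) \left(1 + 3 \left(-11\right)\right)\right) - 309 = - 111 \left(\left(-1\right) \left(-11\right) \left(1 - 33\right)\right) - 309 = - 111 \left(\left(-1\right) \left(-11\right) \left(-32\right)\right) - 309 = \left(-111\right) \left(-352\right) - 309 = 39072 - 309 = 38763$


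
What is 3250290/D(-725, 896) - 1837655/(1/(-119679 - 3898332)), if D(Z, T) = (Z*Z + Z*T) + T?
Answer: 908780628236296905/123079 ≈ 7.3837e+12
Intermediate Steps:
D(Z, T) = T + Z² + T*Z (D(Z, T) = (Z² + T*Z) + T = T + Z² + T*Z)
3250290/D(-725, 896) - 1837655/(1/(-119679 - 3898332)) = 3250290/(896 + (-725)² + 896*(-725)) - 1837655/(1/(-119679 - 3898332)) = 3250290/(896 + 525625 - 649600) - 1837655/(1/(-4018011)) = 3250290/(-123079) - 1837655/(-1/4018011) = 3250290*(-1/123079) - 1837655*(-4018011) = -3250290/123079 + 7383718004205 = 908780628236296905/123079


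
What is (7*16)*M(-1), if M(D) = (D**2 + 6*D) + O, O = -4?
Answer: -1008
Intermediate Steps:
M(D) = -4 + D**2 + 6*D (M(D) = (D**2 + 6*D) - 4 = -4 + D**2 + 6*D)
(7*16)*M(-1) = (7*16)*(-4 + (-1)**2 + 6*(-1)) = 112*(-4 + 1 - 6) = 112*(-9) = -1008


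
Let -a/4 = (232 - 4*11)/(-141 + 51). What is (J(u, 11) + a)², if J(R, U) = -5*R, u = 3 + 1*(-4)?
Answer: 361201/2025 ≈ 178.37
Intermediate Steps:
u = -1 (u = 3 - 4 = -1)
a = 376/45 (a = -4*(232 - 4*11)/(-141 + 51) = -4*(232 - 44)/(-90) = -752*(-1)/90 = -4*(-94/45) = 376/45 ≈ 8.3556)
(J(u, 11) + a)² = (-5*(-1) + 376/45)² = (5 + 376/45)² = (601/45)² = 361201/2025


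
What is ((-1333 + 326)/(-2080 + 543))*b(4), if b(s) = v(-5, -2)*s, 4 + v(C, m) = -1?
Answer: -380/29 ≈ -13.103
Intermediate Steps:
v(C, m) = -5 (v(C, m) = -4 - 1 = -5)
b(s) = -5*s
((-1333 + 326)/(-2080 + 543))*b(4) = ((-1333 + 326)/(-2080 + 543))*(-5*4) = -1007/(-1537)*(-20) = -1007*(-1/1537)*(-20) = (19/29)*(-20) = -380/29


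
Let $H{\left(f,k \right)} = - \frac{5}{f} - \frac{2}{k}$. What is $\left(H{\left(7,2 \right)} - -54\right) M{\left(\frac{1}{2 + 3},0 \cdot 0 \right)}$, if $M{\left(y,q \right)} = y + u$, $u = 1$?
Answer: $\frac{2196}{35} \approx 62.743$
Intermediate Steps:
$M{\left(y,q \right)} = 1 + y$ ($M{\left(y,q \right)} = y + 1 = 1 + y$)
$\left(H{\left(7,2 \right)} - -54\right) M{\left(\frac{1}{2 + 3},0 \cdot 0 \right)} = \left(\left(- \frac{5}{7} - \frac{2}{2}\right) - -54\right) \left(1 + \frac{1}{2 + 3}\right) = \left(\left(\left(-5\right) \frac{1}{7} - 1\right) + 54\right) \left(1 + \frac{1}{5}\right) = \left(\left(- \frac{5}{7} - 1\right) + 54\right) \left(1 + \frac{1}{5}\right) = \left(- \frac{12}{7} + 54\right) \frac{6}{5} = \frac{366}{7} \cdot \frac{6}{5} = \frac{2196}{35}$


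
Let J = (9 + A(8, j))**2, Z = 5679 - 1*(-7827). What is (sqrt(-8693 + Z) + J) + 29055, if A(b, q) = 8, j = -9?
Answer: 29344 + sqrt(4813) ≈ 29413.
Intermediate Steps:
Z = 13506 (Z = 5679 + 7827 = 13506)
J = 289 (J = (9 + 8)**2 = 17**2 = 289)
(sqrt(-8693 + Z) + J) + 29055 = (sqrt(-8693 + 13506) + 289) + 29055 = (sqrt(4813) + 289) + 29055 = (289 + sqrt(4813)) + 29055 = 29344 + sqrt(4813)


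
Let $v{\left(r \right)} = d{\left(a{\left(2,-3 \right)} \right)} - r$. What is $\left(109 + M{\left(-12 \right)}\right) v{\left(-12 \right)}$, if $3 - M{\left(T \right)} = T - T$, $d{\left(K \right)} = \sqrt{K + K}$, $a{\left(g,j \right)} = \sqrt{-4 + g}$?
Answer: $1344 + 112 \cdot 2^{\frac{3}{4}} \sqrt{i} \approx 1477.2 + 133.19 i$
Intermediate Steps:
$d{\left(K \right)} = \sqrt{2} \sqrt{K}$ ($d{\left(K \right)} = \sqrt{2 K} = \sqrt{2} \sqrt{K}$)
$v{\left(r \right)} = - r + 2^{\frac{3}{4}} \sqrt{i}$ ($v{\left(r \right)} = \sqrt{2} \sqrt{\sqrt{-4 + 2}} - r = \sqrt{2} \sqrt{\sqrt{-2}} - r = \sqrt{2} \sqrt{i \sqrt{2}} - r = \sqrt{2} \sqrt[4]{2} \sqrt{i} - r = 2^{\frac{3}{4}} \sqrt{i} - r = - r + 2^{\frac{3}{4}} \sqrt{i}$)
$M{\left(T \right)} = 3$ ($M{\left(T \right)} = 3 - \left(T - T\right) = 3 - 0 = 3 + 0 = 3$)
$\left(109 + M{\left(-12 \right)}\right) v{\left(-12 \right)} = \left(109 + 3\right) \left(\left(-1\right) \left(-12\right) + 2^{\frac{3}{4}} \sqrt{i}\right) = 112 \left(12 + 2^{\frac{3}{4}} \sqrt{i}\right) = 1344 + 112 \cdot 2^{\frac{3}{4}} \sqrt{i}$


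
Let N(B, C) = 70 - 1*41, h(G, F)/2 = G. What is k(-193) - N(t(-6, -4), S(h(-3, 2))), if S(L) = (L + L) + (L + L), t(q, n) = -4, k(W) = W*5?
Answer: -994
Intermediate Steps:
k(W) = 5*W
h(G, F) = 2*G
S(L) = 4*L (S(L) = 2*L + 2*L = 4*L)
N(B, C) = 29 (N(B, C) = 70 - 41 = 29)
k(-193) - N(t(-6, -4), S(h(-3, 2))) = 5*(-193) - 1*29 = -965 - 29 = -994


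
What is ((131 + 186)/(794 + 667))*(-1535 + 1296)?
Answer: -75763/1461 ≈ -51.857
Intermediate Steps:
((131 + 186)/(794 + 667))*(-1535 + 1296) = (317/1461)*(-239) = -75763/1461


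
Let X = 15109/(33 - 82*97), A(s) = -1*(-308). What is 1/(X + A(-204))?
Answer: 7921/2424559 ≈ 0.0032670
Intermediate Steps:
A(s) = 308
X = -15109/7921 (X = 15109/(33 - 7954) = 15109/(-7921) = 15109*(-1/7921) = -15109/7921 ≈ -1.9075)
1/(X + A(-204)) = 1/(-15109/7921 + 308) = 1/(2424559/7921) = 7921/2424559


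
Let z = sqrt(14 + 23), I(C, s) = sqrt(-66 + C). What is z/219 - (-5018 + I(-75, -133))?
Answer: 5018 + sqrt(37)/219 - I*sqrt(141) ≈ 5018.0 - 11.874*I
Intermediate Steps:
z = sqrt(37) ≈ 6.0828
z/219 - (-5018 + I(-75, -133)) = sqrt(37)/219 - (-5018 + sqrt(-66 - 75)) = sqrt(37)*(1/219) - (-5018 + sqrt(-141)) = sqrt(37)/219 - (-5018 + I*sqrt(141)) = sqrt(37)/219 + (5018 - I*sqrt(141)) = 5018 + sqrt(37)/219 - I*sqrt(141)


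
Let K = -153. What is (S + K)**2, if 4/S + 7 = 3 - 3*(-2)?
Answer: 22801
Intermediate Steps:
S = 2 (S = 4/(-7 + (3 - 3*(-2))) = 4/(-7 + (3 + 6)) = 4/(-7 + 9) = 4/2 = 4*(1/2) = 2)
(S + K)**2 = (2 - 153)**2 = (-151)**2 = 22801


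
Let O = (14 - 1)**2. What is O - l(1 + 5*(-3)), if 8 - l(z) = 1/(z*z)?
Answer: 31557/196 ≈ 161.01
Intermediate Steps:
O = 169 (O = 13**2 = 169)
l(z) = 8 - 1/z**2 (l(z) = 8 - 1/(z*z) = 8 - 1/z**2)
O - l(1 + 5*(-3)) = 169 - (8 - 1/(1 + 5*(-3))**2) = 169 - (8 - 1/(1 - 15)**2) = 169 - (8 - 1/(-14)**2) = 169 - (8 - 1*1/196) = 169 - (8 - 1/196) = 169 - 1*1567/196 = 169 - 1567/196 = 31557/196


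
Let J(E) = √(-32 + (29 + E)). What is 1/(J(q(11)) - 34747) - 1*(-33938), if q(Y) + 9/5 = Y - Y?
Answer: 204875902427987/6036770069 - 2*I*√30/6036770069 ≈ 33938.0 - 1.8146e-9*I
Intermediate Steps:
q(Y) = -9/5 (q(Y) = -9/5 + (Y - Y) = -9/5 + 0 = -9/5)
J(E) = √(-3 + E)
1/(J(q(11)) - 34747) - 1*(-33938) = 1/(√(-3 - 9/5) - 34747) - 1*(-33938) = 1/(√(-24/5) - 34747) + 33938 = 1/(2*I*√30/5 - 34747) + 33938 = 1/(-34747 + 2*I*√30/5) + 33938 = 33938 + 1/(-34747 + 2*I*√30/5)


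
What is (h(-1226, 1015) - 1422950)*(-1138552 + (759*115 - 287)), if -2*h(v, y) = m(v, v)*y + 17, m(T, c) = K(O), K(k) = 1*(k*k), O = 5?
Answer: 1509659293884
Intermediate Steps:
K(k) = k**2 (K(k) = 1*k**2 = k**2)
m(T, c) = 25 (m(T, c) = 5**2 = 25)
h(v, y) = -17/2 - 25*y/2 (h(v, y) = -(25*y + 17)/2 = -(17 + 25*y)/2 = -17/2 - 25*y/2)
(h(-1226, 1015) - 1422950)*(-1138552 + (759*115 - 287)) = ((-17/2 - 25/2*1015) - 1422950)*(-1138552 + (759*115 - 287)) = ((-17/2 - 25375/2) - 1422950)*(-1138552 + (87285 - 287)) = (-12696 - 1422950)*(-1138552 + 86998) = -1435646*(-1051554) = 1509659293884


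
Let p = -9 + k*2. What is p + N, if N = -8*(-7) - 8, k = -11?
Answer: 17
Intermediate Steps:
p = -31 (p = -9 - 11*2 = -9 - 22 = -31)
N = 48 (N = 56 - 8 = 48)
p + N = -31 + 48 = 17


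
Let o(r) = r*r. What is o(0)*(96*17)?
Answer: 0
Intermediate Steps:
o(r) = r²
o(0)*(96*17) = 0²*(96*17) = 0*1632 = 0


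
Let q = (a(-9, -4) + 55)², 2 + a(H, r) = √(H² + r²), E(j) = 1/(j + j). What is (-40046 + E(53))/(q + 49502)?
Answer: -27808176125/36377988579 + 4244875*√97/2745508572 ≈ -0.74920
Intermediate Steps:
E(j) = 1/(2*j)
a(H, r) = -2 + √(H² + r²)
q = (53 + √97)² (q = ((-2 + √((-9)² + (-4)²)) + 55)² = ((-2 + √(81 + 16)) + 55)² = ((-2 + √97) + 55)² = (53 + √97)² ≈ 3950.0)
(-40046 + E(53))/(q + 49502) = (-40046 + (½)/53)/((53 + √97)² + 49502) = (-40046 + (½)*(1/53))/(49502 + (53 + √97)²) = (-40046 + 1/106)/(49502 + (53 + √97)²) = -4244875/(106*(49502 + (53 + √97)²))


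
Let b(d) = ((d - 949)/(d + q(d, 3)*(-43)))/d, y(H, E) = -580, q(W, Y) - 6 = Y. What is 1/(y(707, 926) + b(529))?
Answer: -37559/21784430 ≈ -0.0017241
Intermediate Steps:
q(W, Y) = 6 + Y
b(d) = (-949 + d)/(d*(-387 + d)) (b(d) = ((d - 949)/(d + (6 + 3)*(-43)))/d = ((-949 + d)/(d + 9*(-43)))/d = ((-949 + d)/(d - 387))/d = ((-949 + d)/(-387 + d))/d = (-949 + d)/(d*(-387 + d)))
1/(y(707, 926) + b(529)) = 1/(-580 + (-949 + 529)/(529*(-387 + 529))) = 1/(-580 + (1/529)*(-420)/142) = 1/(-580 + (1/529)*(1/142)*(-420)) = 1/(-580 - 210/37559) = 1/(-21784430/37559) = -37559/21784430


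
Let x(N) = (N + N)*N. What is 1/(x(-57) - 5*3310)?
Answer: -1/10052 ≈ -9.9483e-5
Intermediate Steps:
x(N) = 2*N**2 (x(N) = (2*N)*N = 2*N**2)
1/(x(-57) - 5*3310) = 1/(2*(-57)**2 - 5*3310) = 1/(2*3249 - 16550) = 1/(6498 - 16550) = 1/(-10052) = -1/10052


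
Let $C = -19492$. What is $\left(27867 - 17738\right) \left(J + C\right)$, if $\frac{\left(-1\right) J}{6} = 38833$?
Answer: $-2557471210$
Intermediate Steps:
$J = -232998$ ($J = \left(-6\right) 38833 = -232998$)
$\left(27867 - 17738\right) \left(J + C\right) = \left(27867 - 17738\right) \left(-232998 - 19492\right) = 10129 \left(-252490\right) = -2557471210$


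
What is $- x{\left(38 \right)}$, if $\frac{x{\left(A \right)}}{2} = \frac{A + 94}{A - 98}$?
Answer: $\frac{22}{5} \approx 4.4$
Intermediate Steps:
$x{\left(A \right)} = \frac{2 \left(94 + A\right)}{-98 + A}$ ($x{\left(A \right)} = 2 \frac{A + 94}{A - 98} = 2 \frac{94 + A}{-98 + A} = \frac{2 \left(94 + A\right)}{-98 + A}$)
$- x{\left(38 \right)} = - \frac{2 \left(94 + 38\right)}{-98 + 38} = - \frac{2 \cdot 132}{-60} = - \frac{2 \left(-1\right) 132}{60} = \left(-1\right) \left(- \frac{22}{5}\right) = \frac{22}{5}$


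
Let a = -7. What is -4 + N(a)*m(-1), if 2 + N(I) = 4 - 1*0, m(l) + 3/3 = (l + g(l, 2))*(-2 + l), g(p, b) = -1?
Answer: 6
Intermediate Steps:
m(l) = -1 + (-1 + l)*(-2 + l) (m(l) = -1 + (l - 1)*(-2 + l) = -1 + (-1 + l)*(-2 + l))
N(I) = 2 (N(I) = -2 + (4 - 1*0) = -2 + (4 + 0) = -2 + 4 = 2)
-4 + N(a)*m(-1) = -4 + 2*(1 + (-1)² - 3*(-1)) = -4 + 2*(1 + 1 + 3) = -4 + 2*5 = -4 + 10 = 6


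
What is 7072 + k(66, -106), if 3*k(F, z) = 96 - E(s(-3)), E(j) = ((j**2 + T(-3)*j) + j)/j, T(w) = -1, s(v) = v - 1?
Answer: 21316/3 ≈ 7105.3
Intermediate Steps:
s(v) = -1 + v
E(j) = j (E(j) = ((j**2 - j) + j)/j = j**2/j = j)
k(F, z) = 100/3 (k(F, z) = (96 - (-1 - 3))/3 = (96 - 1*(-4))/3 = (96 + 4)/3 = (1/3)*100 = 100/3)
7072 + k(66, -106) = 7072 + 100/3 = 21316/3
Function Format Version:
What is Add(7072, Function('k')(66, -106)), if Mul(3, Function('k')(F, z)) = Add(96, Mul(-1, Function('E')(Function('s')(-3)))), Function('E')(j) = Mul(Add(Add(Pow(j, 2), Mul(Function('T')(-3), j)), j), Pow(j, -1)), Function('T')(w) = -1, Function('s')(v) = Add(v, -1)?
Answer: Rational(21316, 3) ≈ 7105.3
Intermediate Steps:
Function('s')(v) = Add(-1, v)
Function('E')(j) = j (Function('E')(j) = Mul(Add(Add(Pow(j, 2), Mul(-1, j)), j), Pow(j, -1)) = Mul(Pow(j, 2), Pow(j, -1)) = j)
Function('k')(F, z) = Rational(100, 3) (Function('k')(F, z) = Mul(Rational(1, 3), Add(96, Mul(-1, Add(-1, -3)))) = Mul(Rational(1, 3), Add(96, Mul(-1, -4))) = Mul(Rational(1, 3), Add(96, 4)) = Mul(Rational(1, 3), 100) = Rational(100, 3))
Add(7072, Function('k')(66, -106)) = Add(7072, Rational(100, 3)) = Rational(21316, 3)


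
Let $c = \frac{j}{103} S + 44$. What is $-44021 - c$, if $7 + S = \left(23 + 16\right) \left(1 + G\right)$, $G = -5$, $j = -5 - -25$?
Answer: $- \frac{4535435}{103} \approx -44033.0$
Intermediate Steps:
$j = 20$ ($j = -5 + 25 = 20$)
$S = -163$ ($S = -7 + \left(23 + 16\right) \left(1 - 5\right) = -7 + 39 \left(-4\right) = -7 - 156 = -163$)
$c = \frac{1272}{103}$ ($c = \frac{20}{103} \left(-163\right) + 44 = - \frac{3260}{103} + 44 = \frac{1272}{103} \approx 12.35$)
$-44021 - c = -44021 - \frac{1272}{103} = - \frac{4535435}{103}$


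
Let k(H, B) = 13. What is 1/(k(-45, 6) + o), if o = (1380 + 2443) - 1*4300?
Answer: -1/464 ≈ -0.0021552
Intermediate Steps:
o = -477 (o = 3823 - 4300 = -477)
1/(k(-45, 6) + o) = 1/(13 - 477) = 1/(-464) = -1/464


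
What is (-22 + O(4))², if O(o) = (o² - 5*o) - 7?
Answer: 1089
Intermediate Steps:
O(o) = -7 + o² - 5*o
(-22 + O(4))² = (-22 + (-7 + 4² - 5*4))² = (-22 + (-7 + 16 - 20))² = (-22 - 11)² = (-33)² = 1089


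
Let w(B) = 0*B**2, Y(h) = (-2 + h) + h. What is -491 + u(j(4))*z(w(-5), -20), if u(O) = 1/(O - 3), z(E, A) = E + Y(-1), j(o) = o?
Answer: -495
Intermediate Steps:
Y(h) = -2 + 2*h
w(B) = 0
z(E, A) = -4 + E (z(E, A) = E + (-2 + 2*(-1)) = E + (-2 - 2) = E - 4 = -4 + E)
u(O) = 1/(-3 + O)
-491 + u(j(4))*z(w(-5), -20) = -491 + (-4 + 0)/(-3 + 4) = -491 - 4/1 = -491 + 1*(-4) = -491 - 4 = -495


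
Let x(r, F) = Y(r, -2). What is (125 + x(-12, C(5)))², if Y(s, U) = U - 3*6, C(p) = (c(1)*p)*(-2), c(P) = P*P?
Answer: 11025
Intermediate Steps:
c(P) = P²
C(p) = -2*p (C(p) = (1²*p)*(-2) = (1*p)*(-2) = p*(-2) = -2*p)
Y(s, U) = -18 + U (Y(s, U) = U - 18 = -18 + U)
x(r, F) = -20 (x(r, F) = -18 - 2 = -20)
(125 + x(-12, C(5)))² = (125 - 20)² = 105² = 11025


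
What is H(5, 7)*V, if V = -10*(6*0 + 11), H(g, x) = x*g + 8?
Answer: -4730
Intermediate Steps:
H(g, x) = 8 + g*x (H(g, x) = g*x + 8 = 8 + g*x)
V = -110 (V = -10*(0 + 11) = -10*11 = -110)
H(5, 7)*V = (8 + 5*7)*(-110) = (8 + 35)*(-110) = 43*(-110) = -4730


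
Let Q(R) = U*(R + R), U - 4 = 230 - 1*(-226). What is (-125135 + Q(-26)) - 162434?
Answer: -311489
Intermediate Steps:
U = 460 (U = 4 + (230 - 1*(-226)) = 4 + (230 + 226) = 4 + 456 = 460)
Q(R) = 920*R (Q(R) = 460*(R + R) = 460*(2*R) = 920*R)
(-125135 + Q(-26)) - 162434 = (-125135 + 920*(-26)) - 162434 = (-125135 - 23920) - 162434 = -149055 - 162434 = -311489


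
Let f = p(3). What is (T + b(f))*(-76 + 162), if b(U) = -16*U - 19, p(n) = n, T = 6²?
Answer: -2666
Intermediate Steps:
T = 36
f = 3
b(U) = -19 - 16*U
(T + b(f))*(-76 + 162) = (36 + (-19 - 16*3))*(-76 + 162) = (36 + (-19 - 48))*86 = (36 - 67)*86 = -31*86 = -2666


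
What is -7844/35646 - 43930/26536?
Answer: -443519291/236475564 ≈ -1.8755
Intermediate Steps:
-7844/35646 - 43930/26536 = -7844*1/35646 - 43930*1/26536 = -3922/17823 - 21965/13268 = -443519291/236475564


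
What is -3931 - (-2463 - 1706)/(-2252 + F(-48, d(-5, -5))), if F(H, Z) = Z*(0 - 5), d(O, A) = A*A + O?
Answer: -9249881/2352 ≈ -3932.8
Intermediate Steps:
d(O, A) = O + A² (d(O, A) = A² + O = O + A²)
F(H, Z) = -5*Z (F(H, Z) = Z*(-5) = -5*Z)
-3931 - (-2463 - 1706)/(-2252 + F(-48, d(-5, -5))) = -3931 - (-2463 - 1706)/(-2252 - 5*(-5 + (-5)²)) = -3931 - (-4169)/(-2252 - 5*(-5 + 25)) = -3931 - (-4169)/(-2252 - 5*20) = -3931 - (-4169)/(-2252 - 100) = -3931 - (-4169)/(-2352) = -3931 - (-4169)*(-1)/2352 = -3931 - 1*4169/2352 = -3931 - 4169/2352 = -9249881/2352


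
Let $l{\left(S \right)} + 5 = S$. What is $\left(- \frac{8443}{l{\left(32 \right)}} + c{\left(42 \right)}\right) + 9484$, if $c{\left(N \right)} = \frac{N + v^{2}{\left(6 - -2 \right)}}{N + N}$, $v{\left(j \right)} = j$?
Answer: $\frac{3467227}{378} \approx 9172.6$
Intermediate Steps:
$l{\left(S \right)} = -5 + S$
$c{\left(N \right)} = \frac{64 + N}{2 N}$ ($c{\left(N \right)} = \frac{N + \left(6 - -2\right)^{2}}{N + N} = \frac{N + \left(6 + 2\right)^{2}}{2 N} = \left(N + 8^{2}\right) \frac{1}{2 N} = \left(N + 64\right) \frac{1}{2 N} = \left(64 + N\right) \frac{1}{2 N} = \frac{64 + N}{2 N}$)
$\left(- \frac{8443}{l{\left(32 \right)}} + c{\left(42 \right)}\right) + 9484 = \left(- \frac{8443}{-5 + 32} + \frac{64 + 42}{2 \cdot 42}\right) + 9484 = \left(- \frac{8443}{27} + \frac{1}{2} \cdot \frac{1}{42} \cdot 106\right) + 9484 = \left(\left(-8443\right) \frac{1}{27} + \frac{53}{42}\right) + 9484 = \left(- \frac{8443}{27} + \frac{53}{42}\right) + 9484 = - \frac{117725}{378} + 9484 = \frac{3467227}{378}$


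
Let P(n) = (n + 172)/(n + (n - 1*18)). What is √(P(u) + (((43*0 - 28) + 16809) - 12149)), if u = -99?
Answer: √6002634/36 ≈ 68.056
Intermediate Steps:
P(n) = (172 + n)/(-18 + 2*n) (P(n) = (172 + n)/(n + (n - 18)) = (172 + n)/(n + (-18 + n)) = (172 + n)/(-18 + 2*n))
√(P(u) + (((43*0 - 28) + 16809) - 12149)) = √((172 - 99)/(2*(-9 - 99)) + (((43*0 - 28) + 16809) - 12149)) = √((½)*73/(-108) + (((0 - 28) + 16809) - 12149)) = √((½)*(-1/108)*73 + ((-28 + 16809) - 12149)) = √(-73/216 + (16781 - 12149)) = √(-73/216 + 4632) = √(1000439/216) = √6002634/36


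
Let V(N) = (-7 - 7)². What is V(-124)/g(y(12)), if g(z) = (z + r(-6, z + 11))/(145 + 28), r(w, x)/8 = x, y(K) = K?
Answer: 173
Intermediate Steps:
r(w, x) = 8*x
g(z) = 88/173 + 9*z/173 (g(z) = (z + 8*(z + 11))/(145 + 28) = (z + 8*(11 + z))/173 = (z + (88 + 8*z))*(1/173) = (88 + 9*z)*(1/173) = 88/173 + 9*z/173)
V(N) = 196 (V(N) = (-14)² = 196)
V(-124)/g(y(12)) = 196/(88/173 + (9/173)*12) = 196/(88/173 + 108/173) = 196/(196/173) = 196*(173/196) = 173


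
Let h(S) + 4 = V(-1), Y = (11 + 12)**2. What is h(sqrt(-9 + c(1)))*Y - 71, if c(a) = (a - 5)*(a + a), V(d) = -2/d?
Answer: -1129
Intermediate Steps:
Y = 529 (Y = 23**2 = 529)
c(a) = 2*a*(-5 + a) (c(a) = (-5 + a)*(2*a) = 2*a*(-5 + a))
h(S) = -2 (h(S) = -4 - 2/(-1) = -4 - 2*(-1) = -4 + 2 = -2)
h(sqrt(-9 + c(1)))*Y - 71 = -2*529 - 71 = -1058 - 71 = -1129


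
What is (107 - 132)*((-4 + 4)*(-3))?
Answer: 0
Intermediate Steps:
(107 - 132)*((-4 + 4)*(-3)) = -0*(-3) = -25*0 = 0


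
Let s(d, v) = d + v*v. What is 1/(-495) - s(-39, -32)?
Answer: -487576/495 ≈ -985.00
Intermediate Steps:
s(d, v) = d + v²
1/(-495) - s(-39, -32) = 1/(-495) - (-39 + (-32)²) = -1/495 - (-39 + 1024) = -1/495 - 1*985 = -1/495 - 985 = -487576/495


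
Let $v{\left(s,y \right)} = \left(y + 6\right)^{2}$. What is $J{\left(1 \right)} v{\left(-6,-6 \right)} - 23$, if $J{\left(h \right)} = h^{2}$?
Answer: $-23$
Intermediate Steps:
$v{\left(s,y \right)} = \left(6 + y\right)^{2}$
$J{\left(1 \right)} v{\left(-6,-6 \right)} - 23 = 1^{2} \left(6 - 6\right)^{2} - 23 = 1 \cdot 0^{2} - 23 = 1 \cdot 0 - 23 = 0 - 23 = -23$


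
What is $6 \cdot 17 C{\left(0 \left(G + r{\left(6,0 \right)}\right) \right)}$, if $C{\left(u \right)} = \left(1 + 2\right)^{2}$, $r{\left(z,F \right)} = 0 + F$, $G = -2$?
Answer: $918$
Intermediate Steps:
$r{\left(z,F \right)} = F$
$C{\left(u \right)} = 9$ ($C{\left(u \right)} = 3^{2} = 9$)
$6 \cdot 17 C{\left(0 \left(G + r{\left(6,0 \right)}\right) \right)} = 6 \cdot 17 \cdot 9 = 102 \cdot 9 = 918$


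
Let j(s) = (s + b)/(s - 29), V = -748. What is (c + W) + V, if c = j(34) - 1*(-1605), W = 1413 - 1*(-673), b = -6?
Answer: 14743/5 ≈ 2948.6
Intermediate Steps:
W = 2086 (W = 1413 + 673 = 2086)
j(s) = (-6 + s)/(-29 + s) (j(s) = (s - 6)/(s - 29) = (-6 + s)/(-29 + s))
c = 8053/5 (c = (-6 + 34)/(-29 + 34) - 1*(-1605) = 28/5 + 1605 = 8053/5 ≈ 1610.6)
(c + W) + V = (8053/5 + 2086) - 748 = 18483/5 - 748 = 14743/5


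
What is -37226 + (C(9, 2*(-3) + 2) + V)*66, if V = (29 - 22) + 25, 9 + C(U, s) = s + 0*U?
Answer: -35972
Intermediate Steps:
C(U, s) = -9 + s (C(U, s) = -9 + (s + 0*U) = -9 + (s + 0) = -9 + s)
V = 32 (V = 7 + 25 = 32)
-37226 + (C(9, 2*(-3) + 2) + V)*66 = -37226 + ((-9 + (2*(-3) + 2)) + 32)*66 = -37226 + ((-9 + (-6 + 2)) + 32)*66 = -37226 + ((-9 - 4) + 32)*66 = -37226 + (-13 + 32)*66 = -37226 + 19*66 = -37226 + 1254 = -35972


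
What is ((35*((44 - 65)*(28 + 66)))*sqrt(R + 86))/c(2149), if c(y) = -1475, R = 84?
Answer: 13818*sqrt(170)/295 ≈ 610.73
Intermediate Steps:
((35*((44 - 65)*(28 + 66)))*sqrt(R + 86))/c(2149) = ((35*((44 - 65)*(28 + 66)))*sqrt(84 + 86))/(-1475) = ((35*(-21*94))*sqrt(170))*(-1/1475) = ((35*(-1974))*sqrt(170))*(-1/1475) = -69090*sqrt(170)*(-1/1475) = 13818*sqrt(170)/295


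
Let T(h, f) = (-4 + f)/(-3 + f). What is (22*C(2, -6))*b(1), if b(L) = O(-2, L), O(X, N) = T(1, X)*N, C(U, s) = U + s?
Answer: -528/5 ≈ -105.60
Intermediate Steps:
T(h, f) = (-4 + f)/(-3 + f)
O(X, N) = N*(-4 + X)/(-3 + X) (O(X, N) = ((-4 + X)/(-3 + X))*N = N*(-4 + X)/(-3 + X))
b(L) = 6*L/5 (b(L) = L*(-4 - 2)/(-3 - 2) = L*(-6)/(-5) = L*(-1/5)*(-6) = 6*L/5)
(22*C(2, -6))*b(1) = (22*(2 - 6))*((6/5)*1) = (22*(-4))*(6/5) = -88*6/5 = -528/5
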